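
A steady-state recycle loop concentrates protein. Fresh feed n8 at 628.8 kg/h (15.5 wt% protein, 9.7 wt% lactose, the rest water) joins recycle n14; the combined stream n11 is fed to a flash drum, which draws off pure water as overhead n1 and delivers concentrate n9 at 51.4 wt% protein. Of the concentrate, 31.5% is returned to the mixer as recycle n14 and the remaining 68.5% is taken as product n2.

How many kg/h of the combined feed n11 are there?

Overall protein balance (none leaves overhead): protein in fresh feed = protein in product, i.e. 628.8×0.155 = (1−0.315)·n9·0.514.
n9 = 97.464/(0.514×0.685) = 276.82 kg/h.
Recycle n14 = 0.315×276.82 = 87.197 kg/h.
Combined feed n11 = 628.8 + 87.197 = 716 kg/h.

716 kg/h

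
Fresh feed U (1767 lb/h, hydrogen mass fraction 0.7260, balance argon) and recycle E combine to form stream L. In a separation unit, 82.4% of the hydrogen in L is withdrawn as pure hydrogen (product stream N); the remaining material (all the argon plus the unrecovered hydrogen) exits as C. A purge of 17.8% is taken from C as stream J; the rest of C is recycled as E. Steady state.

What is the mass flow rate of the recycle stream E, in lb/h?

argon enters only via U and leaves only via the purge: 1767×0.274 = 0.178×(argon in C), and the separation unit passes all argon, so argon in L = argon in C = 2720 lb/h.
hydrogen in L: m_A = 1767×0.726 + (1−0.178)·(1−0.824)·m_A, so m_A = 1282.8/0.8553 = 1499.8 lb/h.
C = (1−0.824)×1499.8 + 2720 = 2984 lb/h.
Recycle E = (1−0.178)×2984 = 2452.8 lb/h.

2453 lb/h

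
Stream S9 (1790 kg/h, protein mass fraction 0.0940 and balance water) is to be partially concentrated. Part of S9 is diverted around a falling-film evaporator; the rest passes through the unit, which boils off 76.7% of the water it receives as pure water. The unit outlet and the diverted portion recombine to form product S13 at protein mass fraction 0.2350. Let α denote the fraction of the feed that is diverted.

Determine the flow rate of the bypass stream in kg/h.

244.5 kg/h

All 1790×0.094 = 168.26 kg/h of protein reaches S13, so S13 = 168.26/0.235 = 716 kg/h and vapour = 1074 kg/h.
The evaporator receives (1−α)·1790 of feed at 0.906 water and removes 0.767 of that water:
0.767×0.906×(1−α)×1790 = 1074
(1−α) = 1074/1243.9 = 0.8634;  α = 0.1366.
Bypass flow = 0.1366×1790 = 244.46 kg/h.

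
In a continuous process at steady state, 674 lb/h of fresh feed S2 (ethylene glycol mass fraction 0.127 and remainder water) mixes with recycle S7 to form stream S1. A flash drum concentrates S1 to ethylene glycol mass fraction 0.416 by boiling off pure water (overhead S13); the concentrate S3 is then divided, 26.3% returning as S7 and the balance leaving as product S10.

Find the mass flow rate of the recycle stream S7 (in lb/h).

Overall ethylene glycol balance (none leaves overhead): ethylene glycol in fresh feed = ethylene glycol in product, i.e. 674×0.127 = (1−0.263)·S3·0.416.
S3 = 85.598/(0.416×0.737) = 279.19 lb/h.
Recycle S7 = 0.263×279.19 = 73.427 lb/h.

73.43 lb/h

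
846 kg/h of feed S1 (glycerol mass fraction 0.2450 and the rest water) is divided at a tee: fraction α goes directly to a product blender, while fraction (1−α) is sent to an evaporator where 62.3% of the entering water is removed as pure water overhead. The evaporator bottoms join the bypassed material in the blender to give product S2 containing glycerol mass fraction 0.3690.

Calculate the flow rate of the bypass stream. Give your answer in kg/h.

241.6 kg/h

All 846×0.245 = 207.27 kg/h of glycerol reaches S2, so S2 = 207.27/0.369 = 561.71 kg/h and vapour = 284.29 kg/h.
The evaporator receives (1−α)·846 of feed at 0.755 water and removes 0.623 of that water:
0.623×0.755×(1−α)×846 = 284.29
(1−α) = 284.29/397.93 = 0.7144;  α = 0.2856.
Bypass flow = 0.2856×846 = 241.59 kg/h.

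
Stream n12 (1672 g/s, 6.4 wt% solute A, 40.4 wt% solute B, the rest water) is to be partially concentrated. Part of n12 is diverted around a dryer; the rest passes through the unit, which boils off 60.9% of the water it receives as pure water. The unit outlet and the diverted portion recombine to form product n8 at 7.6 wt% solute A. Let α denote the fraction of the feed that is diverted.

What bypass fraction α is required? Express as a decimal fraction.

0.513

All 1672×0.064 = 107.01 g/s of solute A reaches n8, so n8 = 107.01/0.076 = 1408 g/s and vapour = 264 g/s.
The evaporator receives (1−α)·1672 of feed at 0.532 water and removes 0.609 of that water:
0.609×0.532×(1−α)×1672 = 264
(1−α) = 264/541.71 = 0.4873;  α = 0.5127.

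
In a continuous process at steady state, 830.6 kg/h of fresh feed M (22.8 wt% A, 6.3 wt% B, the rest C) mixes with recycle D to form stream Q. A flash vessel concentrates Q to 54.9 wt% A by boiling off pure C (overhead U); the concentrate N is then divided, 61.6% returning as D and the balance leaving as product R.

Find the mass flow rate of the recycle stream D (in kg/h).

Overall A balance (none leaves overhead): A in fresh feed = A in product, i.e. 830.6×0.228 = (1−0.616)·N·0.549.
N = 189.38/(0.549×0.384) = 898.3 kg/h.
Recycle D = 0.616×898.3 = 553.36 kg/h.

553.4 kg/h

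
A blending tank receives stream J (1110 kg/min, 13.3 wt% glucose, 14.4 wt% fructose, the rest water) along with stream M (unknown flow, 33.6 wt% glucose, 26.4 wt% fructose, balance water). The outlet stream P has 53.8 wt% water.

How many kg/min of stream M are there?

Let M be the unknown flow. Total out = 1110 + M.
water balance: 802.53 + 0.400·M = 0.538·(1110 + M)
(0.400 − 0.538)·M = 0.538×1110 − 802.53 = -205.35
M = -205.35 / -0.138 = 1488 kg/min

1488 kg/min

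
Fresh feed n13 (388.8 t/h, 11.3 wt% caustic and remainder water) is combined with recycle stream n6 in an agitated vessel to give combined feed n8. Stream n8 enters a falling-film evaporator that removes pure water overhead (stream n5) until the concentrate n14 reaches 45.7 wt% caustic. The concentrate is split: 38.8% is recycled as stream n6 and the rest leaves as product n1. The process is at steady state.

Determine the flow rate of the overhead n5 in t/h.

Overall caustic balance (none leaves overhead): caustic in fresh feed = caustic in product, i.e. 388.8×0.113 = (1−0.388)·n14·0.457.
n14 = 43.934/(0.457×0.612) = 157.09 t/h.
Recycle n6 = 0.388×157.09 = 60.949 t/h.
Combined feed n8 = 388.8 + 60.949 = 449.75 t/h.
Overhead n5 = n8 − n14 = 449.75 − 157.09 = 292.66 t/h.

292.7 t/h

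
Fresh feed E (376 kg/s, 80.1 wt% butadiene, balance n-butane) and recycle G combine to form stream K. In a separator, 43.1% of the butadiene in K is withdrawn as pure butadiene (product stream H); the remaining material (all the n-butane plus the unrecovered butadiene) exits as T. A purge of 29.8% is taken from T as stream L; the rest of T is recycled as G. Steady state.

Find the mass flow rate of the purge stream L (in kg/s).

n-butane enters only via E and leaves only via the purge: 376×0.199 = 0.298×(n-butane in T), and the separator passes all n-butane, so n-butane in K = n-butane in T = 251.09 kg/s.
butadiene in K: m_A = 376×0.801 + (1−0.298)·(1−0.431)·m_A, so m_A = 301.18/0.6006 = 501.49 kg/s.
T = (1−0.431)×501.49 + 251.09 = 536.44 kg/s.
Purge L = 0.298×536.44 = 159.86 kg/s.

159.9 kg/s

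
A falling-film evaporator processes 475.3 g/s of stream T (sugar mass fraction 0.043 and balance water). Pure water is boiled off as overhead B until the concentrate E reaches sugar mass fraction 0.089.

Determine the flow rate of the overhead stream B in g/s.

245.7 g/s

sugar is conserved: 475.3×0.043 = 20.438 g/s all reports to the concentrate.
Concentrate = 20.438/(target fraction) = 229.64 g/s.
Overhead = 475.3 − 229.64 = 245.66 g/s.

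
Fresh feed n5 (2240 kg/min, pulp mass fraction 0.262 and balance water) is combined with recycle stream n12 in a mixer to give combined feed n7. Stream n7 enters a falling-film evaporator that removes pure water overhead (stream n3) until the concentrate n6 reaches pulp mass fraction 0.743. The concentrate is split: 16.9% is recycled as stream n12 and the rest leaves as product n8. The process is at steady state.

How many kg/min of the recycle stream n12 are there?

160.6 kg/min

Overall pulp balance (none leaves overhead): pulp in fresh feed = pulp in product, i.e. 2240×0.262 = (1−0.169)·n6·0.743.
n6 = 586.88/(0.743×0.831) = 950.52 kg/min.
Recycle n12 = 0.169×950.52 = 160.64 kg/min.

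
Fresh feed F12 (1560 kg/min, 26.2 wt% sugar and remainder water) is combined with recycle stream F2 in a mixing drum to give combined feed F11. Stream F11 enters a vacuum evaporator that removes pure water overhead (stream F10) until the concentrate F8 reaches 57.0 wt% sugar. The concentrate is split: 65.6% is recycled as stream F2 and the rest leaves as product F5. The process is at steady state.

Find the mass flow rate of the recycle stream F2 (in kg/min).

Overall sugar balance (none leaves overhead): sugar in fresh feed = sugar in product, i.e. 1560×0.262 = (1−0.656)·F8·0.570.
F8 = 408.72/(0.570×0.344) = 2084.5 kg/min.
Recycle F2 = 0.656×2084.5 = 1367.4 kg/min.

1367 kg/min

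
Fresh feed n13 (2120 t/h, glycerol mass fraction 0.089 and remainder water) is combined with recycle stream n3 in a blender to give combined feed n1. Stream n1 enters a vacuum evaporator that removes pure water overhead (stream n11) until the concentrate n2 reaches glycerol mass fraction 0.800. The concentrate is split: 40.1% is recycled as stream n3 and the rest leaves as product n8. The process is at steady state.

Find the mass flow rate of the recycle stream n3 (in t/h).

Overall glycerol balance (none leaves overhead): glycerol in fresh feed = glycerol in product, i.e. 2120×0.089 = (1−0.401)·n2·0.800.
n2 = 188.68/(0.800×0.599) = 393.74 t/h.
Recycle n3 = 0.401×393.74 = 157.89 t/h.

157.9 t/h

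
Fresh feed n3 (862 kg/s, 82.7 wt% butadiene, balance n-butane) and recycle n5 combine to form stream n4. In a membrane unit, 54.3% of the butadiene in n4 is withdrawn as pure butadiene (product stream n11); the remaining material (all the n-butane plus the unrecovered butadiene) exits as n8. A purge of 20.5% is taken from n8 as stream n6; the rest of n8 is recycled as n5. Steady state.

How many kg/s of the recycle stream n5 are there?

n-butane enters only via n3 and leaves only via the purge: 862×0.173 = 0.205×(n-butane in n8), and the membrane unit passes all n-butane, so n-butane in n4 = n-butane in n8 = 727.44 kg/s.
butadiene in n4: m_A = 862×0.827 + (1−0.205)·(1−0.543)·m_A, so m_A = 712.87/0.6367 = 1119.7 kg/s.
n8 = (1−0.543)×1119.7 + 727.44 = 1239.1 kg/s.
Recycle n5 = (1−0.205)×1239.1 = 985.11 kg/s.

985.1 kg/s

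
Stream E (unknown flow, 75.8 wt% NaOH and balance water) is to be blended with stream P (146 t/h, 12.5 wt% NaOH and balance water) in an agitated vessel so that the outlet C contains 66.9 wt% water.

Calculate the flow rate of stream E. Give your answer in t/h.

Let E be the unknown flow. Total out = 146 + E.
water balance: 127.75 + 0.242·E = 0.669·(146 + E)
(0.242 − 0.669)·E = 0.669×146 − 127.75 = -30.076
E = -30.076 / -0.427 = 70.436 t/h

70.44 t/h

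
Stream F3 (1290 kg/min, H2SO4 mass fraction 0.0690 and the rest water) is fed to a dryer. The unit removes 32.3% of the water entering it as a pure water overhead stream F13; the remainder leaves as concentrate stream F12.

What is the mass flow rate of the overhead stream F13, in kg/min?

387.9 kg/min

water entering = 1290×0.931 = 1201 kg/min; overhead removed = 0.323×1201 = 387.92 kg/min.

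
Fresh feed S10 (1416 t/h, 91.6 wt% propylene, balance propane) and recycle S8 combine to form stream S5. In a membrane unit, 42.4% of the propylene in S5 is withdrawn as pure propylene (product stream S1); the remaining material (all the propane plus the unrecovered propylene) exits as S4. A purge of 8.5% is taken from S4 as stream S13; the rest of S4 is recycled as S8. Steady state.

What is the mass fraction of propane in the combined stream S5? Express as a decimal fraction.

0.3379

propane enters only via S10 and leaves only via the purge: 1416×0.084 = 0.085×(propane in S4), and the membrane unit passes all propane, so propane in S5 = propane in S4 = 1399.3 t/h.
propylene in S5: m_A = 1416×0.916 + (1−0.085)·(1−0.424)·m_A, so m_A = 1297.1/0.4730 = 2742.4 t/h.
S5 = 2742.4 + 1399.3 = 4141.8 t/h.
propane fraction in S5 = 1399.3/4141.8 = 0.3379.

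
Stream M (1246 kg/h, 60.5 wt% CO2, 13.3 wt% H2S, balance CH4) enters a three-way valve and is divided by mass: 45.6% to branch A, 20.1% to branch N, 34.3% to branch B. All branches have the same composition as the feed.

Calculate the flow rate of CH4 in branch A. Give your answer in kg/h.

Branch A total = 0.456×1246 = 568.18 kg/h.
CH4 in A = 0.262×568.18 = 148.86 kg/h.

148.9 kg/h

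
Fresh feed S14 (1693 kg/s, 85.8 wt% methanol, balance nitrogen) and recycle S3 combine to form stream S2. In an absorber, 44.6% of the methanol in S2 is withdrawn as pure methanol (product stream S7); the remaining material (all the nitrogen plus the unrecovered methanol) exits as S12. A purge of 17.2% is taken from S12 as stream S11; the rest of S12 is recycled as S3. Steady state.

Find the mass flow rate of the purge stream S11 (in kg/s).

nitrogen enters only via S14 and leaves only via the purge: 1693×0.142 = 0.172×(nitrogen in S12), and the absorber passes all nitrogen, so nitrogen in S2 = nitrogen in S12 = 1397.7 kg/s.
methanol in S2: m_A = 1693×0.858 + (1−0.172)·(1−0.446)·m_A, so m_A = 1452.6/0.5413 = 2683.6 kg/s.
S12 = (1−0.446)×2683.6 + 1397.7 = 2884.4 kg/s.
Purge S11 = 0.172×2884.4 = 496.12 kg/s.

496.1 kg/s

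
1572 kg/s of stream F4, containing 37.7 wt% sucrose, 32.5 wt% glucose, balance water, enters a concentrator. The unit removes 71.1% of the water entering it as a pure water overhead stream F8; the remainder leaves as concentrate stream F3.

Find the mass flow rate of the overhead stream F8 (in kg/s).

water entering = 1572×0.298 = 468.46 kg/s; overhead removed = 0.711×468.46 = 333.07 kg/s.

333.1 kg/s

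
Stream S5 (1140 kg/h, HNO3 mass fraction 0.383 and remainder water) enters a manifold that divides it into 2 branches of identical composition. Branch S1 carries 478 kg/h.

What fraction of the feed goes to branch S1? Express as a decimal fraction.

0.419

Fraction to S1 = 478/1140 = 0.4193.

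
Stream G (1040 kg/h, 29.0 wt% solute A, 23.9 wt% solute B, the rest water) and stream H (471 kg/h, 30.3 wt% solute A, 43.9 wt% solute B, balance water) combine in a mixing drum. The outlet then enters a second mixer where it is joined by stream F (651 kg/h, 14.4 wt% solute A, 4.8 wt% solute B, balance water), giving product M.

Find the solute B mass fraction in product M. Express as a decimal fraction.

Overall, product flow = 2162 kg/h.
solute B in = 1040×0.239 + 471×0.439 + 651×0.048 = 486.58 kg/h.
solute B fraction in M = 0.2251.

0.2251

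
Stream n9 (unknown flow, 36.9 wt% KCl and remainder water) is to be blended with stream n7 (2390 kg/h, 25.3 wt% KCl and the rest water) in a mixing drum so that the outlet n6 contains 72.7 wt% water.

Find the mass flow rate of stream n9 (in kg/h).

Let n9 be the unknown flow. Total out = 2390 + n9.
water balance: 1785.3 + 0.631·n9 = 0.727·(2390 + n9)
(0.631 − 0.727)·n9 = 0.727×2390 − 1785.3 = -47.8
n9 = -47.8 / -0.096 = 497.92 kg/h

497.9 kg/h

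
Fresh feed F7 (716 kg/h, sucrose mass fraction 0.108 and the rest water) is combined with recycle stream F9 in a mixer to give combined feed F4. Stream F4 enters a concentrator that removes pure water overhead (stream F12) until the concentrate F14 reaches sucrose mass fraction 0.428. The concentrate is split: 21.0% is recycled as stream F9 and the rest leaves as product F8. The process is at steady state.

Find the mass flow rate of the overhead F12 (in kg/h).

535.3 kg/h

Overall sucrose balance (none leaves overhead): sucrose in fresh feed = sucrose in product, i.e. 716×0.108 = (1−0.210)·F14·0.428.
F14 = 77.328/(0.428×0.790) = 228.7 kg/h.
Recycle F9 = 0.210×228.7 = 48.027 kg/h.
Combined feed F4 = 716 + 48.027 = 764.03 kg/h.
Overhead F12 = F4 − F14 = 764.03 − 228.7 = 535.33 kg/h.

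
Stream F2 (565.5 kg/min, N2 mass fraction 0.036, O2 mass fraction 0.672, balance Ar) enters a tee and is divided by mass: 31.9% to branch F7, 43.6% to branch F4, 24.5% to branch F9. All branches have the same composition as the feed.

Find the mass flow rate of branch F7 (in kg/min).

Branch F7 flow = 0.319×565.5 = 180.39 kg/min.

180.4 kg/min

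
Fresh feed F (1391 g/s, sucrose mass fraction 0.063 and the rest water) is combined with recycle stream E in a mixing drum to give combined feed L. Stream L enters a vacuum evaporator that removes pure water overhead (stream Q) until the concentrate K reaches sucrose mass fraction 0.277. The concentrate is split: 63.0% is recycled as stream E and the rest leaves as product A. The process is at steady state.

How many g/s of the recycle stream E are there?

Overall sucrose balance (none leaves overhead): sucrose in fresh feed = sucrose in product, i.e. 1391×0.063 = (1−0.630)·K·0.277.
K = 87.633/(0.277×0.370) = 855.04 g/s.
Recycle E = 0.630×855.04 = 538.67 g/s.

538.7 g/s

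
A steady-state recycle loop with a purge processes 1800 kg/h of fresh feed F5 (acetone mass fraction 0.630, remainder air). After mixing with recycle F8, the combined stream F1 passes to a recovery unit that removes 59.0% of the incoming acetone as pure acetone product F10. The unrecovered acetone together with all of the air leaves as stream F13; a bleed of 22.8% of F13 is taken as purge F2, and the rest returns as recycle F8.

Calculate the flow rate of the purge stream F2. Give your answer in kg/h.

821.1 kg/h

air enters only via F5 and leaves only via the purge: 1800×0.370 = 0.228×(air in F13), and the recovery unit passes all air, so air in F1 = air in F13 = 2921.1 kg/h.
acetone in F1: m_A = 1800×0.630 + (1−0.228)·(1−0.590)·m_A, so m_A = 1134/0.6835 = 1659.2 kg/h.
F13 = (1−0.590)×1659.2 + 2921.1 = 3601.3 kg/h.
Purge F2 = 0.228×3601.3 = 821.1 kg/h.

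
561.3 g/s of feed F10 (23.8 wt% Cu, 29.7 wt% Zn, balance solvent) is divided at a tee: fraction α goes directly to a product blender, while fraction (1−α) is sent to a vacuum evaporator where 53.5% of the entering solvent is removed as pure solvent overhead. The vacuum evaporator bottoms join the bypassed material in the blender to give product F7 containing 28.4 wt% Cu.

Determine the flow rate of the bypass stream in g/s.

195.9 g/s

All 561.3×0.238 = 133.59 g/s of Cu reaches F7, so F7 = 133.59/0.284 = 470.39 g/s and vapour = 90.915 g/s.
The evaporator receives (1−α)·561.3 of feed at 0.465 solvent and removes 0.535 of that solvent:
0.535×0.465×(1−α)×561.3 = 90.915
(1−α) = 90.915/139.64 = 0.6511;  α = 0.3489.
Bypass flow = 0.3489×561.3 = 195.85 g/s.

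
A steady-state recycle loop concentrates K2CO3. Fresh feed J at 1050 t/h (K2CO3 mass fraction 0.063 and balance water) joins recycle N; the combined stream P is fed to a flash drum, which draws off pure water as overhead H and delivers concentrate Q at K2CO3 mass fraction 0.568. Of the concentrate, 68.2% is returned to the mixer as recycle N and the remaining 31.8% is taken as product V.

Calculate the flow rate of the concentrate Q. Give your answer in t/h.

366.2 t/h

Overall K2CO3 balance (none leaves overhead): K2CO3 in fresh feed = K2CO3 in product, i.e. 1050×0.063 = (1−0.682)·Q·0.568.
Q = 66.15/(0.568×0.318) = 366.23 t/h.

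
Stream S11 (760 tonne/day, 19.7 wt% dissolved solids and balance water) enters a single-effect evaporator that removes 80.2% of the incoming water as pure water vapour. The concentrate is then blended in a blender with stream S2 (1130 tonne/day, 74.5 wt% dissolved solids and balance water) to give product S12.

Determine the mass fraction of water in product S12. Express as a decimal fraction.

Vapour removed = 0.802×0.803×760 = 489.44 tonne/day; concentrate = 270.56 tonne/day.
water reaching the mixer = 120.84 (from concentrate) + 1130×0.255 = 408.99 tonne/day.
Product flow = 270.56 + 1130 = 1400.6 tonne/day; water fraction = 0.2920.

0.2920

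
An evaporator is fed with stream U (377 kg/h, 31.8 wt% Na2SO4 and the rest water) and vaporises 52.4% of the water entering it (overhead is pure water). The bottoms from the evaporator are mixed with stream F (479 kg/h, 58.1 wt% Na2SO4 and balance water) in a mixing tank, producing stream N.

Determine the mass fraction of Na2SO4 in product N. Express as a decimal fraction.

0.552

Vapour removed = 0.524×0.682×377 = 134.73 kg/h; concentrate = 242.27 kg/h.
Na2SO4 reaching the mixer = 119.89 (from concentrate) + 479×0.581 = 398.18 kg/h.
Product flow = 242.27 + 479 = 721.27 kg/h; Na2SO4 fraction = 0.552.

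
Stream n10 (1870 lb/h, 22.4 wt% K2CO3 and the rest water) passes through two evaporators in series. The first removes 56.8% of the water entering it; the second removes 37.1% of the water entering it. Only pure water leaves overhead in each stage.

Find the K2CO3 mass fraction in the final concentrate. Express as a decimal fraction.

0.515

water in feed = 1870×0.776 = 1451.1 lb/h.
After stage 1: water left = (1−0.568)×1451.1 = 626.88; stream total = 1045.8 lb/h.
After stage 2: water left = (1−0.371)×626.88 = 394.31; final concentrate = 813.19 lb/h.
K2CO3 fraction = 418.88/813.19 = 0.515.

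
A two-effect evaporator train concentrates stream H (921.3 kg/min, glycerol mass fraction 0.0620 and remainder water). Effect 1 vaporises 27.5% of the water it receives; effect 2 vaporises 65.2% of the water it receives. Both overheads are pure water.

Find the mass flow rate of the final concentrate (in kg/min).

water in feed = 921.3×0.938 = 864.18 kg/min.
After stage 1: water left = (1−0.275)×864.18 = 626.53; stream total = 683.65 kg/min.
After stage 2: water left = (1−0.652)×626.53 = 218.03; final concentrate = 275.15 kg/min.

275.2 kg/min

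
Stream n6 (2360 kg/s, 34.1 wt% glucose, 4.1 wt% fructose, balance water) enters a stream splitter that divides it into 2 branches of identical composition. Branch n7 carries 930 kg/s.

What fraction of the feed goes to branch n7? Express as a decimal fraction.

Fraction to n7 = 930/2360 = 0.3941.

0.394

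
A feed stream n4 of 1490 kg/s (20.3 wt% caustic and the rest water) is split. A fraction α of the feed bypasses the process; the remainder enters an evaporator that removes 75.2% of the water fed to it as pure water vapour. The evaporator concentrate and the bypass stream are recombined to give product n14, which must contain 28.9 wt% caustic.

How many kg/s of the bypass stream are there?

All 1490×0.203 = 302.47 kg/s of caustic reaches n14, so n14 = 302.47/0.289 = 1046.6 kg/s and vapour = 443.39 kg/s.
The evaporator receives (1−α)·1490 of feed at 0.797 water and removes 0.752 of that water:
0.752×0.797×(1−α)×1490 = 443.39
(1−α) = 443.39/893.02 = 0.4965;  α = 0.5035.
Bypass flow = 0.5035×1490 = 750.21 kg/s.

750.2 kg/s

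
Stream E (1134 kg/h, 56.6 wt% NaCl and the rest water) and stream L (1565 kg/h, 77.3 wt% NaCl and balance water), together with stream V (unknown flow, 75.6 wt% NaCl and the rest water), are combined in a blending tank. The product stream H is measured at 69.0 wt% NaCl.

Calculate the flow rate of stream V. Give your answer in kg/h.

Let V be the unknown flow. Total out = 2699 + V.
NaCl balance: 1851.6 + 0.756·V = 0.690·(2699 + V)
(0.756 − 0.690)·V = 0.690×2699 − 1851.6 = 10.721
V = 10.721 / 0.066 = 162.44 kg/h

162.4 kg/h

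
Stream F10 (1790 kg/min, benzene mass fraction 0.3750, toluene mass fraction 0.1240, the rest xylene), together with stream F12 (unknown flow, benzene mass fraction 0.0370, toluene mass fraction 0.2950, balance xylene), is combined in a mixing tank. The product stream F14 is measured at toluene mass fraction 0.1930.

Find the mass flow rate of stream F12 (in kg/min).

Let F12 be the unknown flow. Total out = 1790 + F12.
toluene balance: 221.96 + 0.295·F12 = 0.193·(1790 + F12)
(0.295 − 0.193)·F12 = 0.193×1790 − 221.96 = 123.51
F12 = 123.51 / 0.102 = 1210.9 kg/min

1211 kg/min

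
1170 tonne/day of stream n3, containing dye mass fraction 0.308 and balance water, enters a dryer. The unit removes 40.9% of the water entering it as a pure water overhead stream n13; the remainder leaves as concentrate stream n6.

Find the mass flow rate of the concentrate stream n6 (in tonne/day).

838.9 tonne/day

water entering = 1170×0.692 = 809.64 tonne/day; overhead removed = 0.409×809.64 = 331.14 tonne/day.
Concentrate = 1170 − 331.14 = 838.86 tonne/day.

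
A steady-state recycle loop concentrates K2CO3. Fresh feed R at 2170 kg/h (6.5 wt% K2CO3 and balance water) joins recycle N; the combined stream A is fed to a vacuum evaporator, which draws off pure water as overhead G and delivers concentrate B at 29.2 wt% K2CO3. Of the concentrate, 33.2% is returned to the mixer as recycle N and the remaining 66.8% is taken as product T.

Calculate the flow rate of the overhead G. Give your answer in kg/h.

Overall K2CO3 balance (none leaves overhead): K2CO3 in fresh feed = K2CO3 in product, i.e. 2170×0.065 = (1−0.332)·B·0.292.
B = 141.05/(0.292×0.668) = 723.13 kg/h.
Recycle N = 0.332×723.13 = 240.08 kg/h.
Combined feed A = 2170 + 240.08 = 2410.1 kg/h.
Overhead G = A − B = 2410.1 − 723.13 = 1687 kg/h.

1687 kg/h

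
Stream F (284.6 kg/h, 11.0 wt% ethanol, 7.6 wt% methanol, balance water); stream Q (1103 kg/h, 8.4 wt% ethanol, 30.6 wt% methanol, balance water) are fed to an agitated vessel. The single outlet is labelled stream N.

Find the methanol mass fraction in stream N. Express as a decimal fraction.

0.2588

Total flow out = 284.6 + 1103 = 1387.6 kg/h.
methanol in = 284.6×0.076 + 1103×0.306 = 359.15 kg/h.
methanol mass fraction in N = 359.15/1387.6 = 0.2588.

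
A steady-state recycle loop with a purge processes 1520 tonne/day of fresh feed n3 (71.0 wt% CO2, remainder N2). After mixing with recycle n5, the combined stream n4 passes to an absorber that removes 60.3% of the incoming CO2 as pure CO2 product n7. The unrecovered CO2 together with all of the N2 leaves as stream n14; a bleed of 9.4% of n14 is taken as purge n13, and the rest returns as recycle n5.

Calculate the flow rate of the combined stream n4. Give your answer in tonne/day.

6375 tonne/day

N2 enters only via n3 and leaves only via the purge: 1520×0.290 = 0.094×(N2 in n14), and the absorber passes all N2, so N2 in n4 = N2 in n14 = 4689.4 tonne/day.
CO2 in n4: m_A = 1520×0.710 + (1−0.094)·(1−0.603)·m_A, so m_A = 1079.2/0.6403 = 1685.4 tonne/day.
n4 = 1685.4 + 4689.4 = 6374.8 tonne/day.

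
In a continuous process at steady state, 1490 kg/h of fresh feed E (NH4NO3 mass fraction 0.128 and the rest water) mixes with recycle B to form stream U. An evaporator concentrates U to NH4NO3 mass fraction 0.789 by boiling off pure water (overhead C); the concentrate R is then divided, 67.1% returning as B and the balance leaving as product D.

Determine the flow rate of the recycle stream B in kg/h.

493 kg/h

Overall NH4NO3 balance (none leaves overhead): NH4NO3 in fresh feed = NH4NO3 in product, i.e. 1490×0.128 = (1−0.671)·R·0.789.
R = 190.72/(0.789×0.329) = 734.72 kg/h.
Recycle B = 0.671×734.72 = 493 kg/h.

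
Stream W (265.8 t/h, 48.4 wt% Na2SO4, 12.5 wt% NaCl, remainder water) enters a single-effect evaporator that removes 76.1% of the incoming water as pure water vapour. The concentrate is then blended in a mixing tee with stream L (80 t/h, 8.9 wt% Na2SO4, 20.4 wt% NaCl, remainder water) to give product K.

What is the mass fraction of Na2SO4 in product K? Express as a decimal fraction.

0.5090

Vapour removed = 0.761×0.391×265.8 = 79.089 t/h; concentrate = 186.71 t/h.
Na2SO4 reaching the mixer = 128.65 (from concentrate) + 80×0.089 = 135.77 t/h.
Product flow = 186.71 + 80 = 266.71 t/h; Na2SO4 fraction = 0.5090.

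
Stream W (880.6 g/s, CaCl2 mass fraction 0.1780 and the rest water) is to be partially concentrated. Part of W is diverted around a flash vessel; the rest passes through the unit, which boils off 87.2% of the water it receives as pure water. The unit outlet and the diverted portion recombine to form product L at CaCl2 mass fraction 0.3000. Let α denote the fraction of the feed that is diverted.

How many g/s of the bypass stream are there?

All 880.6×0.178 = 156.75 g/s of CaCl2 reaches L, so L = 156.75/0.300 = 522.49 g/s and vapour = 358.11 g/s.
The evaporator receives (1−α)·880.6 of feed at 0.822 water and removes 0.872 of that water:
0.872×0.822×(1−α)×880.6 = 358.11
(1−α) = 358.11/631.2 = 0.5673;  α = 0.4327.
Bypass flow = 0.4327×880.6 = 380.99 g/s.

381 g/s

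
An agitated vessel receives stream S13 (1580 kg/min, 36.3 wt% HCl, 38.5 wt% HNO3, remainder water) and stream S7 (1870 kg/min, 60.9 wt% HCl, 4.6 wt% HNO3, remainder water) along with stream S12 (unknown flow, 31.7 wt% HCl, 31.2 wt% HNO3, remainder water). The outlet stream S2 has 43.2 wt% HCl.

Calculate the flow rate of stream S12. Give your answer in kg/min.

1930 kg/min

Let S12 be the unknown flow. Total out = 3450 + S12.
HCl balance: 1712.4 + 0.317·S12 = 0.432·(3450 + S12)
(0.317 − 0.432)·S12 = 0.432×3450 − 1712.4 = -221.97
S12 = -221.97 / -0.115 = 1930.2 kg/min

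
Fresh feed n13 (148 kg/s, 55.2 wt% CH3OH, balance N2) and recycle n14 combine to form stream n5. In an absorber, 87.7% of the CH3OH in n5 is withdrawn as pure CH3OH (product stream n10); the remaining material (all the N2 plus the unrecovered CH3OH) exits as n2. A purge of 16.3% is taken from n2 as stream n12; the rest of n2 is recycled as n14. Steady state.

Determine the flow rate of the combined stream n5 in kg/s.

N2 enters only via n13 and leaves only via the purge: 148×0.448 = 0.163×(N2 in n2), and the absorber passes all N2, so N2 in n5 = N2 in n2 = 406.77 kg/s.
CH3OH in n5: m_A = 148×0.552 + (1−0.163)·(1−0.877)·m_A, so m_A = 81.696/0.8970 = 91.072 kg/s.
n5 = 91.072 + 406.77 = 497.84 kg/s.

497.8 kg/s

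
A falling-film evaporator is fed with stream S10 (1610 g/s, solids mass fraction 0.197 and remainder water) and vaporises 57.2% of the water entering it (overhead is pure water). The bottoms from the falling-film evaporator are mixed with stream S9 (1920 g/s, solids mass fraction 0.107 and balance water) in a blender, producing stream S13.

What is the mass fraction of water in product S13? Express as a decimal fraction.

0.813

Vapour removed = 0.572×0.803×1610 = 739.5 g/s; concentrate = 870.5 g/s.
water reaching the mixer = 553.33 (from concentrate) + 1920×0.893 = 2267.9 g/s.
Product flow = 870.5 + 1920 = 2790.5 g/s; water fraction = 0.813.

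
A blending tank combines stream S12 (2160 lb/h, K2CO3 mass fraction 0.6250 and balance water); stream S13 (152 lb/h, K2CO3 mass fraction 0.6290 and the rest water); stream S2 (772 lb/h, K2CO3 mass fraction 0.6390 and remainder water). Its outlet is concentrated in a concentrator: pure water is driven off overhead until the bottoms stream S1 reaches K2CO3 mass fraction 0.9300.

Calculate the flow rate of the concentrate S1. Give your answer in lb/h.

2085 lb/h

K2CO3 entering = 2160×0.625 + 152×0.629 + 772×0.639 = 1938.9 lb/h.
All K2CO3 reports to S1, so S1 = 1938.9/0.930 = 2084.9 lb/h.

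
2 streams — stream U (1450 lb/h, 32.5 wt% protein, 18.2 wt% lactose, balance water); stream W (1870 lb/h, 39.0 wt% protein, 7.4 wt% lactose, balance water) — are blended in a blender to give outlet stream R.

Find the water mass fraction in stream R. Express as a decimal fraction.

0.517

Total flow out = 1450 + 1870 = 3320 lb/h.
water in = 1450×0.493 + 1870×0.536 = 1717.2 lb/h.
water mass fraction in R = 1717.2/3320 = 0.517.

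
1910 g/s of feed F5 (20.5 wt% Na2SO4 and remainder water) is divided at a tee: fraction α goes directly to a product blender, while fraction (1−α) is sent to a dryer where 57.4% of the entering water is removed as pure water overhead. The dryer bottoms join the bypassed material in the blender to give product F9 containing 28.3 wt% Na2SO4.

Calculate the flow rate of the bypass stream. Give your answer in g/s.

All 1910×0.205 = 391.55 g/s of Na2SO4 reaches F9, so F9 = 391.55/0.283 = 1383.6 g/s and vapour = 526.43 g/s.
The evaporator receives (1−α)·1910 of feed at 0.795 water and removes 0.574 of that water:
0.574×0.795×(1−α)×1910 = 526.43
(1−α) = 526.43/871.59 = 0.6040;  α = 0.3960.
Bypass flow = 0.3960×1910 = 756.38 g/s.

756.4 g/s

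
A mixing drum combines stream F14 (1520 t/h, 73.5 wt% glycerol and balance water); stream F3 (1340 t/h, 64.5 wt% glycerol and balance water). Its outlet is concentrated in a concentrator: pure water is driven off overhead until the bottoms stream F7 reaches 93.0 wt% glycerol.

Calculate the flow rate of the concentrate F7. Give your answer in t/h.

2131 t/h

glycerol entering = 1520×0.735 + 1340×0.645 = 1981.5 t/h.
All glycerol reports to F7, so F7 = 1981.5/0.930 = 2130.6 t/h.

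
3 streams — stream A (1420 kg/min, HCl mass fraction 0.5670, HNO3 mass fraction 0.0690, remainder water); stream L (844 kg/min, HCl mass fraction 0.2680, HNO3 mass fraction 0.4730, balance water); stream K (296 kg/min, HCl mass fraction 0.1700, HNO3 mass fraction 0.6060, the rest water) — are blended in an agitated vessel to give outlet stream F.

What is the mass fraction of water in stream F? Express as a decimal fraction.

Total flow out = 1420 + 844 + 296 = 2560 kg/min.
water in = 1420×0.364 + 844×0.259 + 296×0.224 = 801.78 kg/min.
water mass fraction in F = 801.78/2560 = 0.3132.

0.3132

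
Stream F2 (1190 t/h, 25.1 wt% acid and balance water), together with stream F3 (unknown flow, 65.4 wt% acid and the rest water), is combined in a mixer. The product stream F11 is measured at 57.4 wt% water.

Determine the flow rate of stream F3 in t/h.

Let F3 be the unknown flow. Total out = 1190 + F3.
water balance: 891.31 + 0.346·F3 = 0.574·(1190 + F3)
(0.346 − 0.574)·F3 = 0.574×1190 − 891.31 = -208.25
F3 = -208.25 / -0.228 = 913.38 t/h

913.4 t/h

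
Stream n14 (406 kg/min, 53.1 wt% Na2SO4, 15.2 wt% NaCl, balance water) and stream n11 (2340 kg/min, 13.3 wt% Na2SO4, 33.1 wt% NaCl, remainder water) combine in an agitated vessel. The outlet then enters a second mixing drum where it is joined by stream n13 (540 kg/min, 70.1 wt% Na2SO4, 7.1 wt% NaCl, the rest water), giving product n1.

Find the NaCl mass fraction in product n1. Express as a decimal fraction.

Overall, product flow = 3286 kg/min.
NaCl in = 406×0.152 + 2340×0.331 + 540×0.071 = 874.59 kg/min.
NaCl fraction in n1 = 0.266.

0.266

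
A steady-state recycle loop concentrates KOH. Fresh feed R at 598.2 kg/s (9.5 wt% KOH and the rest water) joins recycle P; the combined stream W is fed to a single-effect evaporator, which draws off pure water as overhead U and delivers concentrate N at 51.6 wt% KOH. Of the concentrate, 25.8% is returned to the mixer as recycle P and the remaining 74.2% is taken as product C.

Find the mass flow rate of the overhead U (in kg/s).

488.1 kg/s

Overall KOH balance (none leaves overhead): KOH in fresh feed = KOH in product, i.e. 598.2×0.095 = (1−0.258)·N·0.516.
N = 56.829/(0.516×0.742) = 148.43 kg/s.
Recycle P = 0.258×148.43 = 38.294 kg/s.
Combined feed W = 598.2 + 38.294 = 636.49 kg/s.
Overhead U = W − N = 636.49 − 148.43 = 488.07 kg/s.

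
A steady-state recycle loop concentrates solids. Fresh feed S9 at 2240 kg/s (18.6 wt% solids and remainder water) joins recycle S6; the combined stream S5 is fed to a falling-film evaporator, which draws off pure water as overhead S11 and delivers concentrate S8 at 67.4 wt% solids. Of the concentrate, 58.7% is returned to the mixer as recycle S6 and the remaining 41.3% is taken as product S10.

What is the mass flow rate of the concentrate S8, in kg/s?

Overall solids balance (none leaves overhead): solids in fresh feed = solids in product, i.e. 2240×0.186 = (1−0.587)·S8·0.674.
S8 = 416.64/(0.674×0.413) = 1496.8 kg/s.

1497 kg/s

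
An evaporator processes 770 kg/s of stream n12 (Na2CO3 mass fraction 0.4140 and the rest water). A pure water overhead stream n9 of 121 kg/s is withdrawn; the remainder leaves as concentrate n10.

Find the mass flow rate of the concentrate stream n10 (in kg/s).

649 kg/s

Concentrate = 770 − 121 = 649 kg/s.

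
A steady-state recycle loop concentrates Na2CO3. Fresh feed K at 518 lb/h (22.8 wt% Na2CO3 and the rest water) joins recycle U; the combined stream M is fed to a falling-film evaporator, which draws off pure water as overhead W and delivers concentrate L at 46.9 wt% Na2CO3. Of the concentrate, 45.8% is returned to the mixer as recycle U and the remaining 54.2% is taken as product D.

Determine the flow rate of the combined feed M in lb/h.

730.8 lb/h

Overall Na2CO3 balance (none leaves overhead): Na2CO3 in fresh feed = Na2CO3 in product, i.e. 518×0.228 = (1−0.458)·L·0.469.
L = 118.1/(0.469×0.542) = 464.61 lb/h.
Recycle U = 0.458×464.61 = 212.79 lb/h.
Combined feed M = 518 + 212.79 = 730.79 lb/h.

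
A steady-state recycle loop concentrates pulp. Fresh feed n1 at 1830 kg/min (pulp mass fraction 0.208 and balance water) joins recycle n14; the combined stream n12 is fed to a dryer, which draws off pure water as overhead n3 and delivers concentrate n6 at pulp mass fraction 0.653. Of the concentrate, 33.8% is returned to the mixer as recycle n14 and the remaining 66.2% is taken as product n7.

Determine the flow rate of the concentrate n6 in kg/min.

Overall pulp balance (none leaves overhead): pulp in fresh feed = pulp in product, i.e. 1830×0.208 = (1−0.338)·n6·0.653.
n6 = 380.64/(0.653×0.662) = 880.53 kg/min.

880.5 kg/min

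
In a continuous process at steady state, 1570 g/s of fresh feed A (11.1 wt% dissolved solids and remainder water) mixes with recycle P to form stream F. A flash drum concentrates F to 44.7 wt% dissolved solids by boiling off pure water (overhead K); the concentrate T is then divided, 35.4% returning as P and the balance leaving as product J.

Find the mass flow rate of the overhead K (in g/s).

Overall dissolved solids balance (none leaves overhead): dissolved solids in fresh feed = dissolved solids in product, i.e. 1570×0.111 = (1−0.354)·T·0.447.
T = 174.27/(0.447×0.646) = 603.51 g/s.
Recycle P = 0.354×603.51 = 213.64 g/s.
Combined feed F = 1570 + 213.64 = 1783.6 g/s.
Overhead K = F − T = 1783.6 − 603.51 = 1180.1 g/s.

1180 g/s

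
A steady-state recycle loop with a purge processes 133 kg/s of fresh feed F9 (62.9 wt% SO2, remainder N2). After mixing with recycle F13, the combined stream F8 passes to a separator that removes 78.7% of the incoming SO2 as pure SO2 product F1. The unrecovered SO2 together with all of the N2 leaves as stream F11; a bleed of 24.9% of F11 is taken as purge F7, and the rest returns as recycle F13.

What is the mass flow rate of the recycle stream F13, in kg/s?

164.8 kg/s

N2 enters only via F9 and leaves only via the purge: 133×0.371 = 0.249×(N2 in F11), and the separator passes all N2, so N2 in F8 = N2 in F11 = 198.16 kg/s.
SO2 in F8: m_A = 133×0.629 + (1−0.249)·(1−0.787)·m_A, so m_A = 83.657/0.8400 = 99.587 kg/s.
F11 = (1−0.787)×99.587 + 198.16 = 219.38 kg/s.
Recycle F13 = (1−0.249)×219.38 = 164.75 kg/s.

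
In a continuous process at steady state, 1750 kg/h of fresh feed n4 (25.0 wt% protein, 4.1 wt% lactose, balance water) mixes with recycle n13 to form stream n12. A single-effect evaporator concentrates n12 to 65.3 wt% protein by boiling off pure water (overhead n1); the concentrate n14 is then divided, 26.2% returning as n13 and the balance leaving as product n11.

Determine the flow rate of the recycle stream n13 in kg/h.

Overall protein balance (none leaves overhead): protein in fresh feed = protein in product, i.e. 1750×0.250 = (1−0.262)·n14·0.653.
n14 = 437.5/(0.653×0.738) = 907.84 kg/h.
Recycle n13 = 0.262×907.84 = 237.85 kg/h.

237.9 kg/h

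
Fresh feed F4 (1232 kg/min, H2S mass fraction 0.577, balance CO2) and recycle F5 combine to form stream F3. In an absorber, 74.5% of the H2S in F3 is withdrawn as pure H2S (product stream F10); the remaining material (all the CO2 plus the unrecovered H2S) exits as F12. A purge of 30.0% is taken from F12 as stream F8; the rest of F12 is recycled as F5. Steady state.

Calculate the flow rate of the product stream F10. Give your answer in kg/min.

H2S in F3: m_A = 1232×0.577 + (1−0.300)·(1−0.745)·m_A, so m_A = 710.86/0.8215 = 865.32 kg/min.
Product F10 = 0.745×865.32 = 644.67 kg/min.

644.7 kg/min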